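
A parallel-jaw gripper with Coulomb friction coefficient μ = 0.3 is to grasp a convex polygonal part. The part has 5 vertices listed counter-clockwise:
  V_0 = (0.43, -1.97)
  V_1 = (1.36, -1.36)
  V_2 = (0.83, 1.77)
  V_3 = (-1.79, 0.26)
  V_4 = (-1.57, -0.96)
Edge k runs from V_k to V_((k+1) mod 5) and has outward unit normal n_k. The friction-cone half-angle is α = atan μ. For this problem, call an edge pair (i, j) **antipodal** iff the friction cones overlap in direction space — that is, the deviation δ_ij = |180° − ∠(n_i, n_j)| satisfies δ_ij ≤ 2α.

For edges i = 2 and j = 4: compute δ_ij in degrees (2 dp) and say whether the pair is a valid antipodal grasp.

δ = 56.75°, invalid

α = atan 0.3 = 16.70°;  2α = 33.40°
edge 2: e_2 = (-2.62, -1.51);  n_2 = (-0.4993, +0.8664)
edge 4: e_4 = (+2.00, -1.01);  n_4 = (-0.4508, -0.8926)
∠(n_2, n_4) = 123.25°
δ = |180° − 123.25°| = 56.75°
56.75° > 2α = 33.40°  →  invalid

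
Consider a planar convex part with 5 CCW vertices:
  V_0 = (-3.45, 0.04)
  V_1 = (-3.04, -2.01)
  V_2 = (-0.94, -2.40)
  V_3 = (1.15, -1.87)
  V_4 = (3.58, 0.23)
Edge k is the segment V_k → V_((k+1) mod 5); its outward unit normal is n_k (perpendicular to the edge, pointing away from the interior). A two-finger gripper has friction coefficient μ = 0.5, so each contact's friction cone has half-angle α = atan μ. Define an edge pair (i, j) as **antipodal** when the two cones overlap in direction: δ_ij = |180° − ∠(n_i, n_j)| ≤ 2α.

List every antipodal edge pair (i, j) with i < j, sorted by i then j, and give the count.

count = 3; pairs: (1,4), (2,4), (3,4)

α = atan 0.5 = 26.57°;  2α = 53.13°
n_0 = (-0.9806, -0.1961)
n_1 = (-0.1826, -0.9832)
n_2 = (+0.2458, -0.9693)
n_3 = (+0.6539, -0.7566)
n_4 = (-0.0270, +0.9996)
  (0,1): δ = 111.83°  ·
  (0,2): δ = 87.08°  ·
  (0,3): δ = 60.48°  ·
  (0,4): δ = 80.24°  ·
  (1,2): δ = 155.25°  ·
  (1,3): δ = 128.65°  ·
  (1,4): δ = 12.07°  ✓
  (2,3): δ = 153.40°  ·
  (2,4): δ = 12.68°  ✓
  (3,4): δ = 39.29°  ✓
antipodal pairs: 3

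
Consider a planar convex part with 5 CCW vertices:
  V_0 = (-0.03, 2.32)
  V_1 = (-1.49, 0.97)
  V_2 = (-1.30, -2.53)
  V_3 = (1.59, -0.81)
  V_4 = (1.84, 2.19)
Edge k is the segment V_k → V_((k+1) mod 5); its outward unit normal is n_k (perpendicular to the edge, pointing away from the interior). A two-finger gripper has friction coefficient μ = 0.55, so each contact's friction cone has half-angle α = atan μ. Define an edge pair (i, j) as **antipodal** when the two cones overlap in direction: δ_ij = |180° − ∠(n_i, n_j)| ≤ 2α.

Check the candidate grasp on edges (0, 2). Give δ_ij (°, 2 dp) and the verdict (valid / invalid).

δ = 12.00°, valid

α = atan 0.55 = 28.81°;  2α = 57.62°
edge 0: e_0 = (-1.46, -1.35);  n_0 = (-0.6789, +0.7342)
edge 2: e_2 = (+2.89, +1.72);  n_2 = (+0.5114, -0.8593)
∠(n_0, n_2) = 168.00°
δ = |180° − 168.00°| = 12.00°
12.00° ≤ 2α = 57.62°  →  valid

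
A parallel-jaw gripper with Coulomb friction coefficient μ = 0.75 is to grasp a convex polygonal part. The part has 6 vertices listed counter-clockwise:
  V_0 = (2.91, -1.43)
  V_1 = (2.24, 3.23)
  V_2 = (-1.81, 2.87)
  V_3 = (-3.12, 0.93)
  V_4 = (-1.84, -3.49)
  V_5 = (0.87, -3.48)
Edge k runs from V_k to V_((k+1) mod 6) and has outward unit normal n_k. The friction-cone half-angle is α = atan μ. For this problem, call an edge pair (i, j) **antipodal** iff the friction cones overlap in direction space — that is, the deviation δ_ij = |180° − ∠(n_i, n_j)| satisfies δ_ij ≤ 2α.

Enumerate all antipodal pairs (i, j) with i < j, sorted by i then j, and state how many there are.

count = 7; pairs: (0,2), (0,3), (1,4), (1,5), (2,4), (2,5), (3,5)

α = atan 0.75 = 36.87°;  2α = 73.74°
n_0 = (+0.9898, +0.1423)
n_1 = (-0.0885, +0.9961)
n_2 = (-0.8287, +0.5596)
n_3 = (-0.9605, -0.2782)
n_4 = (+0.0037, -1.0000)
n_5 = (+0.7088, -0.7054)
  (0,1): δ = 93.10°  ·
  (0,2): δ = 42.21°  ✓
  (0,3): δ = 7.97°  ✓
  (0,4): δ = 82.03°  ·
  (0,5): δ = 126.96°  ·
  (1,2): δ = 129.11°  ·
  (1,3): δ = 78.93°  ·
  (1,4): δ = 4.87°  ✓
  (1,5): δ = 40.06°  ✓
  (2,3): δ = 129.82°  ·
  (2,4): δ = 55.76°  ✓
  (2,5): δ = 10.83°  ✓
  (3,4): δ = 105.94°  ·
  (3,5): δ = 61.01°  ✓
  (4,5): δ = 135.07°  ·
antipodal pairs: 7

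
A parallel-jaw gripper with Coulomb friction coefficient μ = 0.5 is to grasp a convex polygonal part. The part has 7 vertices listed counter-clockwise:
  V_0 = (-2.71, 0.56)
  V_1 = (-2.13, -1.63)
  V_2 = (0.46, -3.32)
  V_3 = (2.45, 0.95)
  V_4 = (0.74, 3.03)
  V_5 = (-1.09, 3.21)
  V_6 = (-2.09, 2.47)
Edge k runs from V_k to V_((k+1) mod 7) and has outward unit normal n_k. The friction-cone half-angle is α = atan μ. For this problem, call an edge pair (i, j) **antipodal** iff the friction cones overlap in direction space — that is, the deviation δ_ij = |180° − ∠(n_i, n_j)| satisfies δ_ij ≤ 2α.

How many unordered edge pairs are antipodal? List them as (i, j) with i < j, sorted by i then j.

α = atan 0.5 = 26.57°;  2α = 53.13°
n_0 = (-0.9667, -0.2560)
n_1 = (-0.5465, -0.8375)
n_2 = (+0.9064, -0.4224)
n_3 = (+0.7725, +0.6351)
n_4 = (+0.0979, +0.9952)
n_5 = (-0.5948, +0.8038)
n_6 = (-0.9511, +0.3087)
  (0,1): δ = 137.96°  ·
  (0,2): δ = 39.82°  ✓
  (0,3): δ = 24.59°  ✓
  (0,4): δ = 69.55°  ·
  (0,5): δ = 111.67°  ·
  (0,6): δ = 147.18°  ·
  (1,2): δ = 81.86°  ·
  (1,3): δ = 17.45°  ✓
  (1,4): δ = 27.51°  ✓
  (1,5): δ = 69.63°  ·
  (1,6): δ = 105.14°  ·
  (2,3): δ = 115.59°  ·
  (2,4): δ = 70.63°  ·
  (2,5): δ = 28.51°  ✓
  (2,6): δ = 7.00°  ✓
  (3,4): δ = 135.04°  ·
  (3,5): δ = 92.92°  ·
  (3,6): δ = 57.41°  ·
  (4,5): δ = 137.88°  ·
  (4,6): δ = 102.37°  ·
  (5,6): δ = 144.49°  ·
antipodal pairs: 6

count = 6; pairs: (0,2), (0,3), (1,3), (1,4), (2,5), (2,6)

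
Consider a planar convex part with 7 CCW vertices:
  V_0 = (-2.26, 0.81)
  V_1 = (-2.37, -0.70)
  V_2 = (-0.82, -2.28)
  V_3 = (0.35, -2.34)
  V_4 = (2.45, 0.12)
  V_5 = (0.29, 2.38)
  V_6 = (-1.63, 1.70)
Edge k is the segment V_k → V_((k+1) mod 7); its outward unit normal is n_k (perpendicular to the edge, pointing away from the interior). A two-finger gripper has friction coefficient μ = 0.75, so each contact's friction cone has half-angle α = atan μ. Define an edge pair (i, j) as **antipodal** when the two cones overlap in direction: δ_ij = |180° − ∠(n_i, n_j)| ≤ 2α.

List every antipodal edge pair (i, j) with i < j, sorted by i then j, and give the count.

α = atan 0.75 = 36.87°;  2α = 73.74°
n_0 = (-0.9974, +0.0727)
n_1 = (-0.7139, -0.7003)
n_2 = (-0.0512, -0.9987)
n_3 = (+0.7606, -0.6493)
n_4 = (+0.7229, +0.6909)
n_5 = (-0.3338, +0.9426)
n_6 = (-0.8162, +0.5778)
  (0,1): δ = 131.38°  ·
  (0,2): δ = 88.77°  ·
  (0,3): δ = 36.32°  ✓
  (0,4): δ = 47.87°  ✓
  (0,5): δ = 113.67°  ·
  (0,6): δ = 148.87°  ·
  (1,2): δ = 137.39°  ·
  (1,3): δ = 84.94°  ·
  (1,4): δ = 0.75°  ✓
  (1,5): δ = 65.05°  ✓
  (1,6): δ = 100.26°  ·
  (2,3): δ = 127.55°  ·
  (2,4): δ = 43.36°  ✓
  (2,5): δ = 22.44°  ✓
  (2,6): δ = 57.64°  ✓
  (3,4): δ = 95.81°  ·
  (3,5): δ = 30.01°  ✓
  (3,6): δ = 5.19°  ✓
  (4,5): δ = 114.20°  ·
  (4,6): δ = 79.00°  ·
  (5,6): δ = 144.80°  ·
antipodal pairs: 9

count = 9; pairs: (0,3), (0,4), (1,4), (1,5), (2,4), (2,5), (2,6), (3,5), (3,6)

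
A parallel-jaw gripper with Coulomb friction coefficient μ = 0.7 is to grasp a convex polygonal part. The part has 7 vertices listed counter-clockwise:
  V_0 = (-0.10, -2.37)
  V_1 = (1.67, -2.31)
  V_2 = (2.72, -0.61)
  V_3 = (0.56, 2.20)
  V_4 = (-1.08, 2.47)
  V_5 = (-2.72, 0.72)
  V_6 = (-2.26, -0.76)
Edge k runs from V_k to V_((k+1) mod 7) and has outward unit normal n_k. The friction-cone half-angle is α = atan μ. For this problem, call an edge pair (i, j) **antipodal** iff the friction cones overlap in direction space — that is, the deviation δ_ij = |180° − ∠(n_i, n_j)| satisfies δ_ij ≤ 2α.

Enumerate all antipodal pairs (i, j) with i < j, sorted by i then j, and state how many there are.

α = atan 0.7 = 34.99°;  2α = 69.98°
n_0 = (+0.0339, -0.9994)
n_1 = (+0.8508, -0.5255)
n_2 = (+0.7928, +0.6094)
n_3 = (+0.1624, +0.9867)
n_4 = (-0.7297, +0.6838)
n_5 = (-0.9549, -0.2968)
n_6 = (-0.5976, -0.8018)
  (0,1): δ = 123.64°  ·
  (0,2): δ = 54.39°  ✓
  (0,3): δ = 11.29°  ✓
  (0,4): δ = 44.92°  ✓
  (0,5): δ = 105.32°  ·
  (0,6): δ = 141.36°  ·
  (1,2): δ = 110.75°  ·
  (1,3): δ = 67.65°  ✓
  (1,4): δ = 11.44°  ✓
  (1,5): δ = 48.97°  ✓
  (1,6): δ = 85.00°  ·
  (2,3): δ = 136.90°  ·
  (2,4): δ = 80.69°  ·
  (2,5): δ = 20.28°  ✓
  (2,6): δ = 15.75°  ✓
  (3,4): δ = 123.79°  ·
  (3,5): δ = 63.39°  ✓
  (3,6): δ = 27.35°  ✓
  (4,5): δ = 119.59°  ·
  (4,6): δ = 83.56°  ·
  (5,6): δ = 143.97°  ·
antipodal pairs: 10

count = 10; pairs: (0,2), (0,3), (0,4), (1,3), (1,4), (1,5), (2,5), (2,6), (3,5), (3,6)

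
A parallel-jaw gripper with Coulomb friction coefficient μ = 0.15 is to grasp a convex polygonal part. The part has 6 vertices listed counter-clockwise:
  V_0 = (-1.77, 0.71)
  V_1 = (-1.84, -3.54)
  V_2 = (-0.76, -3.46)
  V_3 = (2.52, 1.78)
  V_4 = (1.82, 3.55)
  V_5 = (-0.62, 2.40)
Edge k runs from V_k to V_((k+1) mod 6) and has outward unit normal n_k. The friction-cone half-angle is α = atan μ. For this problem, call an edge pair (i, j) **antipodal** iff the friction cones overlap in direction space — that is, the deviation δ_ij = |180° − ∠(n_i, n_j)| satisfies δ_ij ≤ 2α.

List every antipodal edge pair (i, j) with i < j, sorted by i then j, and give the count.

α = atan 0.15 = 8.53°;  2α = 17.06°
n_0 = (-0.9999, +0.0165)
n_1 = (+0.0739, -0.9973)
n_2 = (+0.8476, -0.5306)
n_3 = (+0.9299, +0.3678)
n_4 = (-0.4263, +0.9046)
n_5 = (-0.8267, +0.5626)
  (0,1): δ = 84.82°  ·
  (0,2): δ = 31.10°  ·
  (0,3): δ = 22.52°  ·
  (0,4): δ = 116.18°  ·
  (0,5): δ = 146.71°  ·
  (1,2): δ = 126.28°  ·
  (1,3): δ = 72.66°  ·
  (1,4): δ = 21.00°  ·
  (1,5): δ = 51.53°  ·
  (2,3): δ = 126.38°  ·
  (2,4): δ = 32.72°  ·
  (2,5): δ = 2.19°  ✓
  (3,4): δ = 86.34°  ·
  (3,5): δ = 55.81°  ·
  (4,5): δ = 149.47°  ·
antipodal pairs: 1

count = 1; pairs: (2,5)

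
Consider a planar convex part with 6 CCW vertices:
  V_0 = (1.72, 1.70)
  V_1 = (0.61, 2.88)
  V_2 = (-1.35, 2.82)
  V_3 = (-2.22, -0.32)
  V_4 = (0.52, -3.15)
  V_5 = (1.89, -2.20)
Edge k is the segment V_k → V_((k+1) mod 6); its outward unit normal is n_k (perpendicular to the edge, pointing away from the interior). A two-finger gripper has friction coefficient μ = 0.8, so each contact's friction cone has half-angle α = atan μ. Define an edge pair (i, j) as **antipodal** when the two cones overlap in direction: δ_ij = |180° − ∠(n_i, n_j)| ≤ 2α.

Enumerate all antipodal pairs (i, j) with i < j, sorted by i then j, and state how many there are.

α = atan 0.8 = 38.66°;  2α = 77.32°
n_0 = (+0.7284, +0.6852)
n_1 = (-0.0306, +0.9995)
n_2 = (-0.9637, +0.2670)
n_3 = (-0.7184, -0.6956)
n_4 = (+0.5698, -0.8218)
n_5 = (+0.9991, +0.0435)
  (0,1): δ = 131.50°  ·
  (0,2): δ = 58.74°  ✓
  (0,3): δ = 0.83°  ✓
  (0,4): δ = 81.49°  ·
  (0,5): δ = 139.25°  ·
  (1,2): δ = 107.24°  ·
  (1,3): δ = 47.68°  ✓
  (1,4): δ = 32.99°  ✓
  (1,5): δ = 90.74°  ·
  (2,3): δ = 120.44°  ·
  (2,4): δ = 39.77°  ✓
  (2,5): δ = 17.98°  ✓
  (3,4): δ = 99.34°  ·
  (3,5): δ = 41.58°  ✓
  (4,5): δ = 122.24°  ·
antipodal pairs: 7

count = 7; pairs: (0,2), (0,3), (1,3), (1,4), (2,4), (2,5), (3,5)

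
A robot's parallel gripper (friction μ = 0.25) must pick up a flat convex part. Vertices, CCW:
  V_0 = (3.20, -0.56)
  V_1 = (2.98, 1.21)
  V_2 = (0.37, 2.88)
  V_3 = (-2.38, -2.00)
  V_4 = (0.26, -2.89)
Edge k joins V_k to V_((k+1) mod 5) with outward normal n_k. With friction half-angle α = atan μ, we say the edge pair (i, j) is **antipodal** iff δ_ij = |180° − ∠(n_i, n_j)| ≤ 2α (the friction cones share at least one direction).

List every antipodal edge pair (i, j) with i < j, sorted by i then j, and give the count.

α = atan 0.25 = 14.04°;  2α = 28.07°
n_0 = (+0.9924, +0.1233)
n_1 = (+0.5390, +0.8423)
n_2 = (-0.8712, +0.4909)
n_3 = (-0.3195, -0.9476)
n_4 = (+0.6211, -0.7837)
  (0,1): δ = 129.70°  ·
  (0,2): δ = 36.49°  ·
  (0,3): δ = 64.28°  ·
  (0,4): δ = 121.31°  ·
  (1,2): δ = 86.79°  ·
  (1,3): δ = 13.98°  ✓
  (1,4): δ = 71.01°  ·
  (2,3): δ = 79.23°  ·
  (2,4): δ = 22.20°  ✓
  (3,4): δ = 122.97°  ·
antipodal pairs: 2

count = 2; pairs: (1,3), (2,4)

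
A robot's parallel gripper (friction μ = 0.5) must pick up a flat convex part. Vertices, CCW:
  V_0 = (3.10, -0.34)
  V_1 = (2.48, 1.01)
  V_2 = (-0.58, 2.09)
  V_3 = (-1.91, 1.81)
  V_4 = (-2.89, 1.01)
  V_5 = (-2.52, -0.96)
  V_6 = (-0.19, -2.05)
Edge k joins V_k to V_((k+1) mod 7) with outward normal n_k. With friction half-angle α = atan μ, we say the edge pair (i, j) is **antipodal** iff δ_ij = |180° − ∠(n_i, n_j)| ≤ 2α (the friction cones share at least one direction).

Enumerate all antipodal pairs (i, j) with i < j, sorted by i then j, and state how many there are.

count = 7; pairs: (0,4), (0,5), (1,5), (1,6), (2,5), (2,6), (3,6)

α = atan 0.5 = 26.57°;  2α = 53.13°
n_0 = (+0.9087, +0.4173)
n_1 = (+0.3328, +0.9430)
n_2 = (-0.2060, +0.9785)
n_3 = (-0.6324, +0.7747)
n_4 = (-0.9828, -0.1846)
n_5 = (-0.4237, -0.9058)
n_6 = (+0.4612, -0.8873)
  (0,1): δ = 134.11°  ·
  (0,2): δ = 102.78°  ·
  (0,3): δ = 75.44°  ·
  (0,4): δ = 14.03°  ✓
  (0,5): δ = 40.26°  ✓
  (0,6): δ = 92.80°  ·
  (1,2): δ = 148.67°  ·
  (1,3): δ = 121.33°  ·
  (1,4): δ = 59.92°  ·
  (1,5): δ = 5.63°  ✓
  (1,6): δ = 46.90°  ✓
  (2,3): δ = 152.66°  ·
  (2,4): δ = 91.25°  ·
  (2,5): δ = 36.96°  ✓
  (2,6): δ = 15.57°  ✓
  (3,4): δ = 118.59°  ·
  (3,5): δ = 64.30°  ·
  (3,6): δ = 11.76°  ✓
  (4,5): δ = 125.71°  ·
  (4,6): δ = 73.17°  ·
  (5,6): δ = 127.47°  ·
antipodal pairs: 7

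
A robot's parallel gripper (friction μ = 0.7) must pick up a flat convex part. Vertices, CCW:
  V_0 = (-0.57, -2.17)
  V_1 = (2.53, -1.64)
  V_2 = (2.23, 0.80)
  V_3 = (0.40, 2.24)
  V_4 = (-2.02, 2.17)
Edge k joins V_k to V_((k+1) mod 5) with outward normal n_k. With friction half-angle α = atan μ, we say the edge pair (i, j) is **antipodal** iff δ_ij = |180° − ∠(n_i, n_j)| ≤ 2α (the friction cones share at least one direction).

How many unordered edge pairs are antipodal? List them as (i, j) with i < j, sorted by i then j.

α = atan 0.7 = 34.99°;  2α = 69.98°
n_0 = (+0.1685, -0.9857)
n_1 = (+0.9925, +0.1220)
n_2 = (+0.6184, +0.7859)
n_3 = (-0.0289, +0.9996)
n_4 = (-0.9485, -0.3169)
  (0,1): δ = 92.69°  ·
  (0,2): δ = 47.90°  ✓
  (0,3): δ = 8.05°  ✓
  (0,4): δ = 98.77°  ·
  (1,2): δ = 135.21°  ·
  (1,3): δ = 95.35°  ·
  (1,4): δ = 11.47°  ✓
  (2,3): δ = 140.14°  ·
  (2,4): δ = 33.33°  ✓
  (3,4): δ = 73.18°  ·
antipodal pairs: 4

count = 4; pairs: (0,2), (0,3), (1,4), (2,4)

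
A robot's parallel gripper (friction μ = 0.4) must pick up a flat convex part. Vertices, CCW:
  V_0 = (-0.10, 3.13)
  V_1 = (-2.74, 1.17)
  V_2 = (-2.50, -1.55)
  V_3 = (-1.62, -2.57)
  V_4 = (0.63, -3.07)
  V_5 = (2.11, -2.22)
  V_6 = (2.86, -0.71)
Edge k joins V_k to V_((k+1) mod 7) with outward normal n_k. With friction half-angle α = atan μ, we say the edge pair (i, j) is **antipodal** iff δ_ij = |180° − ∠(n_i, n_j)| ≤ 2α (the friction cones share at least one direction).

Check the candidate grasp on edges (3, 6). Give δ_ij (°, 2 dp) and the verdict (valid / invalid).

α = atan 0.4 = 21.80°;  2α = 43.60°
edge 3: e_3 = (+2.25, -0.50);  n_3 = (-0.2169, -0.9762)
edge 6: e_6 = (-2.96, +3.84);  n_6 = (+0.7920, +0.6105)
∠(n_3, n_6) = 140.16°
δ = |180° − 140.16°| = 39.84°
39.84° ≤ 2α = 43.60°  →  valid

δ = 39.84°, valid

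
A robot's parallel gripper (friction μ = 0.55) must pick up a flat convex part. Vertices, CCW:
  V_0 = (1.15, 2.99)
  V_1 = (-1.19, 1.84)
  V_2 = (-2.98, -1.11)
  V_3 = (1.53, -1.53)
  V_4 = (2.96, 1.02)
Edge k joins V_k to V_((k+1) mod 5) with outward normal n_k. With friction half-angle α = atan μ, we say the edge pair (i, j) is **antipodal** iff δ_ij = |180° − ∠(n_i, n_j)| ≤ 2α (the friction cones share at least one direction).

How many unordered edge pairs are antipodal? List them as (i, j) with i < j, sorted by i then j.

count = 4; pairs: (0,2), (0,3), (1,3), (2,4)

α = atan 0.55 = 28.81°;  2α = 57.62°
n_0 = (-0.4411, +0.8975)
n_1 = (-0.8549, +0.5188)
n_2 = (-0.0927, -0.9957)
n_3 = (+0.8722, -0.4891)
n_4 = (+0.7364, +0.6766)
  (0,1): δ = 147.42°  ·
  (0,2): δ = 31.49°  ✓
  (0,3): δ = 34.55°  ✓
  (0,4): δ = 106.40°  ·
  (1,2): δ = 64.07°  ·
  (1,3): δ = 1.97°  ✓
  (1,4): δ = 73.82°  ·
  (2,3): δ = 113.96°  ·
  (2,4): δ = 42.10°  ✓
  (3,4): δ = 108.14°  ·
antipodal pairs: 4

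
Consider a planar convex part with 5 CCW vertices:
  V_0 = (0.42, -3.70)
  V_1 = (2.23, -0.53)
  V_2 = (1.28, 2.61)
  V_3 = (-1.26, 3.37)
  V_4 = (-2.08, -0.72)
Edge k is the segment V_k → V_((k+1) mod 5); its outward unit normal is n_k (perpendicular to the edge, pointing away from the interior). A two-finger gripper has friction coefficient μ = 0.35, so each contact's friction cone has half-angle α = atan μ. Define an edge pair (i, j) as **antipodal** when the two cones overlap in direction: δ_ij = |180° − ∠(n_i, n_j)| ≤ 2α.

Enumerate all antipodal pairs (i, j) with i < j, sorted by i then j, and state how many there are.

count = 4; pairs: (0,3), (1,3), (1,4), (2,4)

α = atan 0.35 = 19.29°;  2α = 38.58°
n_0 = (+0.8684, -0.4958)
n_1 = (+0.9572, +0.2896)
n_2 = (+0.2867, +0.9580)
n_3 = (-0.9805, +0.1966)
n_4 = (-0.7661, -0.6427)
  (0,1): δ = 133.44°  ·
  (0,2): δ = 76.93°  ·
  (0,3): δ = 18.39°  ✓
  (0,4): δ = 69.72°  ·
  (1,2): δ = 123.49°  ·
  (1,3): δ = 28.17°  ✓
  (1,4): δ = 23.16°  ✓
  (2,3): δ = 84.68°  ·
  (2,4): δ = 33.35°  ✓
  (3,4): δ = 128.67°  ·
antipodal pairs: 4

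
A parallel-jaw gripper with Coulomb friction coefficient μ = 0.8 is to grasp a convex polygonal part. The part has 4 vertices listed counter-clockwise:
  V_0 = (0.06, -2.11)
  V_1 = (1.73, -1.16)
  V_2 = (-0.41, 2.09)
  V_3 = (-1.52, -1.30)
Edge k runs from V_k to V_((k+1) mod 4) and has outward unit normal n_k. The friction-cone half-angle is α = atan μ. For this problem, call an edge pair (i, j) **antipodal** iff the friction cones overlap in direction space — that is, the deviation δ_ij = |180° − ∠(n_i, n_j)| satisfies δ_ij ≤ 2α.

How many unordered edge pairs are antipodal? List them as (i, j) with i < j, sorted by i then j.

α = atan 0.8 = 38.66°;  2α = 77.32°
n_0 = (+0.4945, -0.8692)
n_1 = (+0.8352, +0.5499)
n_2 = (-0.9504, +0.3112)
n_3 = (-0.4562, -0.8899)
  (0,1): δ = 86.27°  ·
  (0,2): δ = 42.24°  ✓
  (0,3): δ = 123.22°  ·
  (1,2): δ = 51.49°  ✓
  (1,3): δ = 29.49°  ✓
  (2,3): δ = 99.01°  ·
antipodal pairs: 3

count = 3; pairs: (0,2), (1,2), (1,3)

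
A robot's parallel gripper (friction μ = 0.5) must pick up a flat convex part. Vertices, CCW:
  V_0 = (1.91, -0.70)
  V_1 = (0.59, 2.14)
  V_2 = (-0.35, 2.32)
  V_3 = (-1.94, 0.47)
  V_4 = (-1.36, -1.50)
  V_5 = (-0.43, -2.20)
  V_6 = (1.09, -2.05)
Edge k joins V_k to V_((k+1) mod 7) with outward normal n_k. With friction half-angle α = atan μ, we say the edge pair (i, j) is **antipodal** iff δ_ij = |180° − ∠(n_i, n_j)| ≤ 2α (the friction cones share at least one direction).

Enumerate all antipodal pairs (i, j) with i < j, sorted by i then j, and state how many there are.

α = atan 0.5 = 26.57°;  2α = 53.13°
n_0 = (+0.9068, +0.4215)
n_1 = (+0.1881, +0.9822)
n_2 = (-0.7584, +0.6518)
n_3 = (-0.9593, -0.2824)
n_4 = (-0.6014, -0.7990)
n_5 = (+0.0982, -0.9952)
n_6 = (+0.8547, -0.5191)
  (0,1): δ = 125.77°  ·
  (0,2): δ = 65.61°  ·
  (0,3): δ = 8.52°  ✓
  (0,4): δ = 28.10°  ✓
  (0,5): δ = 70.71°  ·
  (0,6): δ = 123.80°  ·
  (1,2): δ = 119.84°  ·
  (1,3): δ = 62.75°  ·
  (1,4): δ = 26.13°  ✓
  (1,5): δ = 16.48°  ✓
  (1,6): δ = 69.57°  ·
  (2,3): δ = 122.92°  ·
  (2,4): δ = 86.29°  ·
  (2,5): δ = 43.69°  ✓
  (2,6): δ = 9.40°  ✓
  (3,4): δ = 143.37°  ·
  (3,5): δ = 100.77°  ·
  (3,6): δ = 47.68°  ✓
  (4,5): δ = 137.40°  ·
  (4,6): δ = 84.31°  ·
  (5,6): δ = 126.91°  ·
antipodal pairs: 7

count = 7; pairs: (0,3), (0,4), (1,4), (1,5), (2,5), (2,6), (3,6)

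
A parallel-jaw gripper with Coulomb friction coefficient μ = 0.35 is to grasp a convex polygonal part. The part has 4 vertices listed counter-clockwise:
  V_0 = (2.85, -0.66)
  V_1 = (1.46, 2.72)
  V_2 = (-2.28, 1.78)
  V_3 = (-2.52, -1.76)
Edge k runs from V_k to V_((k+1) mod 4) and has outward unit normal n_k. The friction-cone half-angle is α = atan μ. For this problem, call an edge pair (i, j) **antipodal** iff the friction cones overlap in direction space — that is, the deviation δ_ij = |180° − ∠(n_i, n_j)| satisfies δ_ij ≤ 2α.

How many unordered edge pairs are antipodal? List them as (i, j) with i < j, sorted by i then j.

α = atan 0.35 = 19.29°;  2α = 38.58°
n_0 = (+0.9248, +0.3803)
n_1 = (-0.2438, +0.9698)
n_2 = (-0.9977, +0.0676)
n_3 = (+0.2007, -0.9797)
  (0,1): δ = 98.25°  ·
  (0,2): δ = 26.23°  ✓
  (0,3): δ = 79.22°  ·
  (1,2): δ = 107.99°  ·
  (1,3): δ = 2.53°  ✓
  (2,3): δ = 74.55°  ·
antipodal pairs: 2

count = 2; pairs: (0,2), (1,3)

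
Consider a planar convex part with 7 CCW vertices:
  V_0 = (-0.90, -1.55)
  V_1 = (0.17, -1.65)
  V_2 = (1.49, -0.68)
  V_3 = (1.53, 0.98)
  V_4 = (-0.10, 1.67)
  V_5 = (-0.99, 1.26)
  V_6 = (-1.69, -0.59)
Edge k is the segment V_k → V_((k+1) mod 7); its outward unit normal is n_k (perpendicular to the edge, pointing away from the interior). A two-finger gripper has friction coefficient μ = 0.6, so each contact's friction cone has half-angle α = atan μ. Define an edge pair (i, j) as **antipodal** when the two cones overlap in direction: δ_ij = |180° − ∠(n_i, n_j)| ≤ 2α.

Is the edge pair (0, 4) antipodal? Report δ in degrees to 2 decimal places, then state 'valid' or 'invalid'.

α = atan 0.6 = 30.96°;  2α = 61.93°
edge 0: e_0 = (+1.07, -0.10);  n_0 = (-0.0931, -0.9957)
edge 4: e_4 = (-0.89, -0.41);  n_4 = (-0.4184, +0.9083)
∠(n_0, n_4) = 149.93°
δ = |180° − 149.93°| = 30.07°
30.07° ≤ 2α = 61.93°  →  valid

δ = 30.07°, valid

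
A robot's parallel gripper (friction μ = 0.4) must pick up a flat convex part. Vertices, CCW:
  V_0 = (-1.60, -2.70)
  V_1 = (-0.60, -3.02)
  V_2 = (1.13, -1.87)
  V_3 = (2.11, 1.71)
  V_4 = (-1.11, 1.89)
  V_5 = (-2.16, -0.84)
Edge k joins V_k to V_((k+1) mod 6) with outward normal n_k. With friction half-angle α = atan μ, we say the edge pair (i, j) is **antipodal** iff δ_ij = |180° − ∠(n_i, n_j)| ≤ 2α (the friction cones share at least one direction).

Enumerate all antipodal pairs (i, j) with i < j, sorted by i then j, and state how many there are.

α = atan 0.4 = 21.80°;  2α = 43.60°
n_0 = (-0.3048, -0.9524)
n_1 = (+0.5536, -0.8328)
n_2 = (+0.9645, -0.2640)
n_3 = (+0.0558, +0.9984)
n_4 = (-0.9333, +0.3590)
n_5 = (-0.9575, -0.2883)
  (0,1): δ = 128.64°  ·
  (0,2): δ = 87.56°  ·
  (0,3): δ = 14.55°  ✓
  (0,4): δ = 86.71°  ·
  (0,5): δ = 124.50°  ·
  (1,2): δ = 138.92°  ·
  (1,3): δ = 36.81°  ✓
  (1,4): δ = 35.35°  ✓
  (1,5): δ = 73.14°  ·
  (2,3): δ = 77.89°  ·
  (2,4): δ = 5.73°  ✓
  (2,5): δ = 32.07°  ✓
  (3,4): δ = 107.84°  ·
  (3,5): δ = 70.04°  ·
  (4,5): δ = 142.21°  ·
antipodal pairs: 5

count = 5; pairs: (0,3), (1,3), (1,4), (2,4), (2,5)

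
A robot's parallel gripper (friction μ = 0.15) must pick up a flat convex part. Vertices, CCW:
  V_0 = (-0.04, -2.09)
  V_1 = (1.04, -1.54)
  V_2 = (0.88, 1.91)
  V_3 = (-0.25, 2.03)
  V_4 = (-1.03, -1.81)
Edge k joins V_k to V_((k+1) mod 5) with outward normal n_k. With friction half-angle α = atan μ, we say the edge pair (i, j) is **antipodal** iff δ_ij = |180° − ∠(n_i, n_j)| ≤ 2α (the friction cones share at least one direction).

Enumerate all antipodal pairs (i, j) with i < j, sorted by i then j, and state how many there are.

α = atan 0.15 = 8.53°;  2α = 17.06°
n_0 = (+0.4538, -0.8911)
n_1 = (+0.9989, +0.0463)
n_2 = (+0.1056, +0.9944)
n_3 = (-0.9800, +0.1991)
n_4 = (-0.2722, -0.9623)
  (0,1): δ = 114.33°  ·
  (0,2): δ = 33.05°  ·
  (0,3): δ = 51.53°  ·
  (0,4): δ = 137.22°  ·
  (1,2): δ = 98.72°  ·
  (1,3): δ = 14.14°  ✓
  (1,4): δ = 71.55°  ·
  (2,3): δ = 95.42°  ·
  (2,4): δ = 9.73°  ✓
  (3,4): δ = 94.31°  ·
antipodal pairs: 2

count = 2; pairs: (1,3), (2,4)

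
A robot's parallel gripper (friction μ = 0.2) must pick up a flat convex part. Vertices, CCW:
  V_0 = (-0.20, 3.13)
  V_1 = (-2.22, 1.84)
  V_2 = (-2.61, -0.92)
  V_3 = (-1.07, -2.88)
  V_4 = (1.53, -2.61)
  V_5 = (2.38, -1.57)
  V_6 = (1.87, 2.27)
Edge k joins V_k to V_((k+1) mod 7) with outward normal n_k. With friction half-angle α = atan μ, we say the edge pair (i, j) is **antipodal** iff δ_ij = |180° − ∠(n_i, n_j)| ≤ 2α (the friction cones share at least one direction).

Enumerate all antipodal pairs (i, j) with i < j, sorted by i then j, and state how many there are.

α = atan 0.2 = 11.31°;  2α = 22.62°
n_0 = (-0.5382, +0.8428)
n_1 = (-0.9902, +0.1399)
n_2 = (-0.7863, -0.6178)
n_3 = (+0.1033, -0.9947)
n_4 = (+0.7743, -0.6328)
n_5 = (+0.9913, +0.1317)
n_6 = (+0.3837, +0.9235)
  (0,1): δ = 130.61°  ·
  (0,2): δ = 84.41°  ·
  (0,3): δ = 26.63°  ·
  (0,4): δ = 18.18°  ✓
  (0,5): δ = 65.00°  ·
  (0,6): δ = 124.88°  ·
  (1,2): δ = 133.80°  ·
  (1,3): δ = 76.03°  ·
  (1,4): δ = 31.22°  ·
  (1,5): δ = 15.61°  ✓
  (1,6): δ = 75.48°  ·
  (2,3): δ = 122.23°  ·
  (2,4): δ = 77.42°  ·
  (2,5): δ = 30.59°  ·
  (2,6): δ = 29.28°  ·
  (3,4): δ = 135.19°  ·
  (3,5): δ = 88.36°  ·
  (3,6): δ = 28.49°  ·
  (4,5): δ = 133.18°  ·
  (4,6): δ = 73.30°  ·
  (5,6): δ = 120.13°  ·
antipodal pairs: 2

count = 2; pairs: (0,4), (1,5)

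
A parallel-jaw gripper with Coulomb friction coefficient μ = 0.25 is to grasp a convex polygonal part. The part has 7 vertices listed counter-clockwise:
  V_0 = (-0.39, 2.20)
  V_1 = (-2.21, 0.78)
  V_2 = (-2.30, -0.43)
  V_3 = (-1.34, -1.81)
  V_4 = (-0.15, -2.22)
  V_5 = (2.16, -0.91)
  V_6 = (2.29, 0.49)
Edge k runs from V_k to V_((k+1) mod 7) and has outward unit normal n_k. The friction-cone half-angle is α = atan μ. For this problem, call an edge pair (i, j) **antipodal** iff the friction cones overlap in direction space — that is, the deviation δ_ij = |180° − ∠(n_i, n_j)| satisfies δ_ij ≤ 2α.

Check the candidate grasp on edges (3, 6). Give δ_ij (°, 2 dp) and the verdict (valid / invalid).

α = atan 0.25 = 14.04°;  2α = 28.07°
edge 3: e_3 = (+1.19, -0.41);  n_3 = (-0.3257, -0.9455)
edge 6: e_6 = (-2.68, +1.71);  n_6 = (+0.5379, +0.8430)
∠(n_3, n_6) = 166.47°
δ = |180° − 166.47°| = 13.53°
13.53° ≤ 2α = 28.07°  →  valid

δ = 13.53°, valid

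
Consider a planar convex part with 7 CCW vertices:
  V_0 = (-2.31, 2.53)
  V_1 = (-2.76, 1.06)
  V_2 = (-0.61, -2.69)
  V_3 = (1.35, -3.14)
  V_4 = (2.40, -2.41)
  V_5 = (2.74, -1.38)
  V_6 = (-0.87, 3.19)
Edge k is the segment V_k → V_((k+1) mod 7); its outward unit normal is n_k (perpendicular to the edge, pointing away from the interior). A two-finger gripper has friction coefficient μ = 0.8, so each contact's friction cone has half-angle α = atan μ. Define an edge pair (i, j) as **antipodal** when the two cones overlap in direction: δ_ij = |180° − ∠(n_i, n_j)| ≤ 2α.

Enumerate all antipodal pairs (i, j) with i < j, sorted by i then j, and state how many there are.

α = atan 0.8 = 38.66°;  2α = 77.32°
n_0 = (-0.9562, +0.2927)
n_1 = (-0.8675, -0.4974)
n_2 = (-0.2238, -0.9746)
n_3 = (+0.5708, -0.8211)
n_4 = (+0.9496, -0.3135)
n_5 = (+0.7847, +0.6199)
n_6 = (-0.4167, +0.9091)
  (0,1): δ = 133.15°  ·
  (0,2): δ = 85.91°  ·
  (0,3): δ = 38.17°  ✓
  (0,4): δ = 1.25°  ✓
  (0,5): δ = 55.33°  ✓
  (0,6): δ = 131.64°  ·
  (1,2): δ = 132.76°  ·
  (1,3): δ = 85.02°  ·
  (1,4): δ = 48.09°  ✓
  (1,5): δ = 8.48°  ✓
  (1,6): δ = 84.80°  ·
  (2,3): δ = 132.26°  ·
  (2,4): δ = 95.34°  ·
  (2,5): δ = 38.76°  ✓
  (2,6): δ = 37.55°  ✓
  (3,4): δ = 143.08°  ·
  (3,5): δ = 86.50°  ·
  (3,6): δ = 10.18°  ✓
  (4,5): δ = 123.43°  ·
  (4,6): δ = 47.11°  ✓
  (5,6): δ = 103.68°  ·
antipodal pairs: 9

count = 9; pairs: (0,3), (0,4), (0,5), (1,4), (1,5), (2,5), (2,6), (3,6), (4,6)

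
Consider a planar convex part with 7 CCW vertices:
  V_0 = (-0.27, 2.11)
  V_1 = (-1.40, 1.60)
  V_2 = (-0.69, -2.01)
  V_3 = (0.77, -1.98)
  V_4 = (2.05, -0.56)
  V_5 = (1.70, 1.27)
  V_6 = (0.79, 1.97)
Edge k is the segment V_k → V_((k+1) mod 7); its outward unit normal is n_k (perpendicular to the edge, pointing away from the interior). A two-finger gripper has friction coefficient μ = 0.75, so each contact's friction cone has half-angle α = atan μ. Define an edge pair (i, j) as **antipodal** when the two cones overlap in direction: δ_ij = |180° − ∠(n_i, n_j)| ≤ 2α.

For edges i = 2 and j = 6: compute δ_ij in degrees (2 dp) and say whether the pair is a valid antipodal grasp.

δ = 8.70°, valid

α = atan 0.75 = 36.87°;  2α = 73.74°
edge 2: e_2 = (+1.46, +0.03);  n_2 = (+0.0205, -0.9998)
edge 6: e_6 = (-1.06, +0.14);  n_6 = (+0.1309, +0.9914)
∠(n_2, n_6) = 171.30°
δ = |180° − 171.30°| = 8.70°
8.70° ≤ 2α = 73.74°  →  valid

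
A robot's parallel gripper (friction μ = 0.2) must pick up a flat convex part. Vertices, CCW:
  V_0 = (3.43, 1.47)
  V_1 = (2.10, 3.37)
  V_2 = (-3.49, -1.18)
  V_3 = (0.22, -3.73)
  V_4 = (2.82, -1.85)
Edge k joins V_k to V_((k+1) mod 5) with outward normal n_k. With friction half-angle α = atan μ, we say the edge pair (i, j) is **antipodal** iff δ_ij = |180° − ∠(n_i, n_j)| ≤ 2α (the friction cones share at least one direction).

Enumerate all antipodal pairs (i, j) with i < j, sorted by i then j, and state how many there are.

count = 2; pairs: (0,2), (1,3)

α = atan 0.2 = 11.31°;  2α = 22.62°
n_0 = (+0.8192, +0.5735)
n_1 = (-0.6313, +0.7756)
n_2 = (-0.5664, -0.8241)
n_3 = (+0.5859, -0.8104)
n_4 = (+0.9835, -0.1807)
  (0,1): δ = 85.85°  ·
  (0,2): δ = 20.51°  ✓
  (0,3): δ = 90.88°  ·
  (0,4): δ = 134.60°  ·
  (1,2): δ = 73.65°  ·
  (1,3): δ = 3.27°  ✓
  (1,4): δ = 40.44°  ·
  (2,3): δ = 109.63°  ·
  (2,4): δ = 65.91°  ·
  (3,4): δ = 136.28°  ·
antipodal pairs: 2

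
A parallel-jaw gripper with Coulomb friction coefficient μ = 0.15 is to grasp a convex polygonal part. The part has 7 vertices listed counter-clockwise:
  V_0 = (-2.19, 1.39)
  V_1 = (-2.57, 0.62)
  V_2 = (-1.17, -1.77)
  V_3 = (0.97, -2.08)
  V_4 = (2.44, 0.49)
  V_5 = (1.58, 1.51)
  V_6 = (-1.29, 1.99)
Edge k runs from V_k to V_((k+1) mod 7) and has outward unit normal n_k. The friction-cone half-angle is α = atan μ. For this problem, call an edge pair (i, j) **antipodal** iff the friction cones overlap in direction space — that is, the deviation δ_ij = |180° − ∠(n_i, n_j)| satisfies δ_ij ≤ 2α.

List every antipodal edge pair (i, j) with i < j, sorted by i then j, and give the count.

α = atan 0.15 = 8.53°;  2α = 17.06°
n_0 = (-0.8967, +0.4425)
n_1 = (-0.8629, -0.5054)
n_2 = (-0.1434, -0.9897)
n_3 = (+0.8680, -0.4965)
n_4 = (+0.7645, +0.6446)
n_5 = (+0.1650, +0.9863)
n_6 = (-0.5547, +0.8321)
  (0,1): δ = 123.37°  ·
  (0,2): δ = 71.98°  ·
  (0,3): δ = 3.50°  ✓
  (0,4): δ = 66.40°  ·
  (0,5): δ = 106.77°  ·
  (0,6): δ = 149.96°  ·
  (1,2): δ = 128.60°  ·
  (1,3): δ = 60.13°  ·
  (1,4): δ = 9.77°  ✓
  (1,5): δ = 50.14°  ·
  (1,6): δ = 93.33°  ·
  (2,3): δ = 111.53°  ·
  (2,4): δ = 41.62°  ·
  (2,5): δ = 1.25°  ✓
  (2,6): δ = 41.93°  ·
  (3,4): δ = 110.10°  ·
  (3,5): δ = 69.73°  ·
  (3,6): δ = 26.54°  ·
  (4,5): δ = 139.63°  ·
  (4,6): δ = 96.45°  ·
  (5,6): δ = 136.82°  ·
antipodal pairs: 3

count = 3; pairs: (0,3), (1,4), (2,5)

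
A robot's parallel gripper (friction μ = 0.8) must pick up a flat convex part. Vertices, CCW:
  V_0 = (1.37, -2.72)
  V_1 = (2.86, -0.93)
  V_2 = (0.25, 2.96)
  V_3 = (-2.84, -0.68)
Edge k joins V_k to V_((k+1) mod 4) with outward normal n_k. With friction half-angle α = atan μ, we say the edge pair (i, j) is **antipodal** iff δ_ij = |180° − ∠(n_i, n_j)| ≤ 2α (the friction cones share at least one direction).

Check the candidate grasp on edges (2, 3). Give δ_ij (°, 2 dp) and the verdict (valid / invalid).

δ = 75.53°, valid

α = atan 0.8 = 38.66°;  2α = 77.32°
edge 2: e_2 = (-3.09, -3.64);  n_2 = (-0.7624, +0.6472)
edge 3: e_3 = (+4.21, -2.04);  n_3 = (-0.4361, -0.8999)
∠(n_2, n_3) = 104.47°
δ = |180° − 104.47°| = 75.53°
75.53° ≤ 2α = 77.32°  →  valid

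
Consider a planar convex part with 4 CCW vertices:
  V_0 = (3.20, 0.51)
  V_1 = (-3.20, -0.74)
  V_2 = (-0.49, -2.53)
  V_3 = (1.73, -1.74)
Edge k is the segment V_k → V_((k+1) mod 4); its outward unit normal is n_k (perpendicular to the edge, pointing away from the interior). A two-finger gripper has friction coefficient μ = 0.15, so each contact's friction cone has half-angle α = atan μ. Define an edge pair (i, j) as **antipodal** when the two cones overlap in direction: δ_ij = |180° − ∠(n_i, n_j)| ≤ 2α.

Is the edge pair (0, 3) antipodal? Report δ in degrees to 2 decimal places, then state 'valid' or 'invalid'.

α = atan 0.15 = 8.53°;  2α = 17.06°
edge 0: e_0 = (-6.40, -1.25);  n_0 = (-0.1917, +0.9815)
edge 3: e_3 = (+1.47, +2.25);  n_3 = (+0.8372, -0.5469)
∠(n_0, n_3) = 134.21°
δ = |180° − 134.21°| = 45.79°
45.79° > 2α = 17.06°  →  invalid

δ = 45.79°, invalid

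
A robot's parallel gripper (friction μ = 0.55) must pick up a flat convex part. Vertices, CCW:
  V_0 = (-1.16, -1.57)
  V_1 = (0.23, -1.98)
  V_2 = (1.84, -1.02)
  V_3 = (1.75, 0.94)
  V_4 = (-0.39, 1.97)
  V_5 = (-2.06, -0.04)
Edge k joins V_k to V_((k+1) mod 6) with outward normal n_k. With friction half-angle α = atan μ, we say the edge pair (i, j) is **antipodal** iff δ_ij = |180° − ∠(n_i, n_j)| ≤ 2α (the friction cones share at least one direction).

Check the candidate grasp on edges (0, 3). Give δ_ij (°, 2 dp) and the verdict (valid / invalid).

δ = 9.27°, valid

α = atan 0.55 = 28.81°;  2α = 57.62°
edge 0: e_0 = (+1.39, -0.41);  n_0 = (-0.2829, -0.9591)
edge 3: e_3 = (-2.14, +1.03);  n_3 = (+0.4337, +0.9011)
∠(n_0, n_3) = 170.73°
δ = |180° − 170.73°| = 9.27°
9.27° ≤ 2α = 57.62°  →  valid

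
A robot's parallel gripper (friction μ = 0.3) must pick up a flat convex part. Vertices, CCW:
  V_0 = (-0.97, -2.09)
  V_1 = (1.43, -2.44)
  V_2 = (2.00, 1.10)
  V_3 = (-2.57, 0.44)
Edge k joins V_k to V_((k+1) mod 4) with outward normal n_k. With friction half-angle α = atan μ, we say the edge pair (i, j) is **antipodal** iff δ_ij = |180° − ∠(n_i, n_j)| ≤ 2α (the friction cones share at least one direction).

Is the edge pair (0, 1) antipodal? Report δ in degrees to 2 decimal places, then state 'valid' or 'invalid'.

δ = 90.85°, invalid

α = atan 0.3 = 16.70°;  2α = 33.40°
edge 0: e_0 = (+2.40, -0.35);  n_0 = (-0.1443, -0.9895)
edge 1: e_1 = (+0.57, +3.54);  n_1 = (+0.9873, -0.1590)
∠(n_0, n_1) = 89.15°
δ = |180° − 89.15°| = 90.85°
90.85° > 2α = 33.40°  →  invalid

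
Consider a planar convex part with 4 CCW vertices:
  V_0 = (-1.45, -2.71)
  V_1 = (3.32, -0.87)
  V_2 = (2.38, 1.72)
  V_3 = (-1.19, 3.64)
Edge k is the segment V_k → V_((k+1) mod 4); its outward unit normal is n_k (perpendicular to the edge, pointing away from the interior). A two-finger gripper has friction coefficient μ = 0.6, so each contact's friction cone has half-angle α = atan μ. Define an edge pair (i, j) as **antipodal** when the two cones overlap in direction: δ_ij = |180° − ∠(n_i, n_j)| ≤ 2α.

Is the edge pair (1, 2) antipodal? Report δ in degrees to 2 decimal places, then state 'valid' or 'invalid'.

δ = 138.22°, invalid

α = atan 0.6 = 30.96°;  2α = 61.93°
edge 1: e_1 = (-0.94, +2.59);  n_1 = (+0.9400, +0.3412)
edge 2: e_2 = (-3.57, +1.92);  n_2 = (+0.4737, +0.8807)
∠(n_1, n_2) = 41.78°
δ = |180° − 41.78°| = 138.22°
138.22° > 2α = 61.93°  →  invalid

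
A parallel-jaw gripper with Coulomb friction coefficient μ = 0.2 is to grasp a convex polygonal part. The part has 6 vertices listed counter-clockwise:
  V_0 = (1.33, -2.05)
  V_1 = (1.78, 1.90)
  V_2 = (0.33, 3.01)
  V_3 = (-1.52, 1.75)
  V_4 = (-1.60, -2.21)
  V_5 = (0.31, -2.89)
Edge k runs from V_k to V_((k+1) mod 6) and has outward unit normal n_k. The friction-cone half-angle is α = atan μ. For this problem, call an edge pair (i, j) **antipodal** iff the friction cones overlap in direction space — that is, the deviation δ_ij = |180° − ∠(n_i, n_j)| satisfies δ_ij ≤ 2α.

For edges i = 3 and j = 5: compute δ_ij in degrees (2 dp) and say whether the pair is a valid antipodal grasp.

δ = 49.37°, invalid

α = atan 0.2 = 11.31°;  2α = 22.62°
edge 3: e_3 = (-0.08, -3.96);  n_3 = (-0.9998, +0.0202)
edge 5: e_5 = (+1.02, +0.84);  n_5 = (+0.6357, -0.7719)
∠(n_3, n_5) = 130.63°
δ = |180° − 130.63°| = 49.37°
49.37° > 2α = 22.62°  →  invalid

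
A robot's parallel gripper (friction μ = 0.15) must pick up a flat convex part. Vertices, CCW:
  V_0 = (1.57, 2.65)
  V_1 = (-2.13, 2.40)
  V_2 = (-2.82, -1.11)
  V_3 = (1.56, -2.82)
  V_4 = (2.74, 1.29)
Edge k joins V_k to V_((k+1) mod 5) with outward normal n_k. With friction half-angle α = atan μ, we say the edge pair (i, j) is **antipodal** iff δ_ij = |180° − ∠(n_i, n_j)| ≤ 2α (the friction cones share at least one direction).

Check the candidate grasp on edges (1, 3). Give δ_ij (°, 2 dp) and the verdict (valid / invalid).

α = atan 0.15 = 8.53°;  2α = 17.06°
edge 1: e_1 = (-0.69, -3.51);  n_1 = (-0.9812, +0.1929)
edge 3: e_3 = (+1.18, +4.11);  n_3 = (+0.9612, -0.2760)
∠(n_1, n_3) = 175.10°
δ = |180° − 175.10°| = 4.90°
4.90° ≤ 2α = 17.06°  →  valid

δ = 4.90°, valid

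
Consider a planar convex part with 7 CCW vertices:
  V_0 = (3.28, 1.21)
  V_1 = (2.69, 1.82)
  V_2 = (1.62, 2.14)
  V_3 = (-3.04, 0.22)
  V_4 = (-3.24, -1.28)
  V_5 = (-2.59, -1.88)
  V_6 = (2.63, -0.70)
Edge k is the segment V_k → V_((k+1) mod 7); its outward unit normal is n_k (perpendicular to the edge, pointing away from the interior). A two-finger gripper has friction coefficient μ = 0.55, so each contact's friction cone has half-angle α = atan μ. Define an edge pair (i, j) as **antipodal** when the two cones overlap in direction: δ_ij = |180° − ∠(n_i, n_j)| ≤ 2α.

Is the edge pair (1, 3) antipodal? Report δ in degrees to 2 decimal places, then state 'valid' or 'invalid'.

α = atan 0.55 = 28.81°;  2α = 57.62°
edge 1: e_1 = (-1.07, +0.32);  n_1 = (+0.2865, +0.9581)
edge 3: e_3 = (-0.20, -1.50);  n_3 = (-0.9912, +0.1322)
∠(n_1, n_3) = 99.06°
δ = |180° − 99.06°| = 80.94°
80.94° > 2α = 57.62°  →  invalid

δ = 80.94°, invalid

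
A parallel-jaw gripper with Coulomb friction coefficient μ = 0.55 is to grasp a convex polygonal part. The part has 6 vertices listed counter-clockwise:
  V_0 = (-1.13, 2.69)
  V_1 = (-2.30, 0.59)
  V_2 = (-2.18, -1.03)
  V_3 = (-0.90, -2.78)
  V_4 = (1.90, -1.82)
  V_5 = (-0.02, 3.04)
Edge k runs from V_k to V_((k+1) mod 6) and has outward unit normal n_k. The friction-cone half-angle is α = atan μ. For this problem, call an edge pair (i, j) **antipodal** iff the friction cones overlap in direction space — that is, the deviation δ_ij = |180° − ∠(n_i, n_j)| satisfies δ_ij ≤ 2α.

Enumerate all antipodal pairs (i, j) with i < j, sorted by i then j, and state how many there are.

α = atan 0.55 = 28.81°;  2α = 57.62°
n_0 = (-0.8736, +0.4867)
n_1 = (-0.9973, -0.0739)
n_2 = (-0.8071, -0.5904)
n_3 = (+0.3243, -0.9459)
n_4 = (+0.9301, +0.3674)
n_5 = (-0.3007, +0.9537)
  (0,1): δ = 146.64°  ·
  (0,2): δ = 114.69°  ·
  (0,3): δ = 41.95°  ✓
  (0,4): δ = 50.68°  ✓
  (0,5): δ = 136.62°  ·
  (1,2): δ = 148.05°  ·
  (1,3): δ = 75.31°  ·
  (1,4): δ = 17.32°  ✓
  (1,5): δ = 103.26°  ·
  (2,3): δ = 107.26°  ·
  (2,4): δ = 14.63°  ✓
  (2,5): δ = 71.32°  ·
  (3,4): δ = 87.37°  ·
  (3,5): δ = 1.42°  ✓
  (4,5): δ = 94.06°  ·
antipodal pairs: 5

count = 5; pairs: (0,3), (0,4), (1,4), (2,4), (3,5)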